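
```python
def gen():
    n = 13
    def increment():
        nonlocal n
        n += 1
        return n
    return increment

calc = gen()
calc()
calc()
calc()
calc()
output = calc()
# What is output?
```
18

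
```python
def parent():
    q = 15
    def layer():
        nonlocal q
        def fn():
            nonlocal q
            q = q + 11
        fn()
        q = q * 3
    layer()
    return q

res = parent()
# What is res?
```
78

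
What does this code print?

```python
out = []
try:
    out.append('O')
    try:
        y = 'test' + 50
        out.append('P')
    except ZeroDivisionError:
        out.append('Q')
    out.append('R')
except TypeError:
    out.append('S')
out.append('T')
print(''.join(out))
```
OST

Inner handler doesn't match, propagates to outer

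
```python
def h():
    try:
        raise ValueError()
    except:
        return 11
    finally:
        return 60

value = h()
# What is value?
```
60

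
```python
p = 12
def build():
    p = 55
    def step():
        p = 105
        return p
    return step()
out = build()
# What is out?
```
105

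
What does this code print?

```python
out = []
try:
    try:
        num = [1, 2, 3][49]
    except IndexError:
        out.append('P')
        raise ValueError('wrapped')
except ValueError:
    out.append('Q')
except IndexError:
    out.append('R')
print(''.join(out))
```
PQ

New ValueError raised, caught by outer ValueError handler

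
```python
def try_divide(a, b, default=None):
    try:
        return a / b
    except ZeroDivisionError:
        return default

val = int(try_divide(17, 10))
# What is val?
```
1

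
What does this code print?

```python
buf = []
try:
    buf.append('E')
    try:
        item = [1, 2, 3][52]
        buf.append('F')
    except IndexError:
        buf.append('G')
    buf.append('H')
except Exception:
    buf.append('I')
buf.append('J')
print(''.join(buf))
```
EGHJ

Inner exception caught by inner handler, outer continues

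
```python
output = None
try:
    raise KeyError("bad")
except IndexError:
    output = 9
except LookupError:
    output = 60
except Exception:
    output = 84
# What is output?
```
60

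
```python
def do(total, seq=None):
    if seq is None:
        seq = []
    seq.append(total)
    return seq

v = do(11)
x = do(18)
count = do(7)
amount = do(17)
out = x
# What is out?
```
[18]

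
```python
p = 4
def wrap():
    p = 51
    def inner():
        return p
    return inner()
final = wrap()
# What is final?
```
51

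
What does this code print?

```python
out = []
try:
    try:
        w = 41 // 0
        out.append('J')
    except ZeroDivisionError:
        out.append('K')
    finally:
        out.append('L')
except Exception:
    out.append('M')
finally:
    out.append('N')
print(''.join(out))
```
KLN

Both finally blocks run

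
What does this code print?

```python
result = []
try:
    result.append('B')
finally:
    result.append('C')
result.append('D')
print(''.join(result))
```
BCD

try/finally without except, no exception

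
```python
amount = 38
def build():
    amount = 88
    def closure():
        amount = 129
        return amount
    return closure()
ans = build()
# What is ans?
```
129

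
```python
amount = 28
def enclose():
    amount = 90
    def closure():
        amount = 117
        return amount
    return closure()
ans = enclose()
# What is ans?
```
117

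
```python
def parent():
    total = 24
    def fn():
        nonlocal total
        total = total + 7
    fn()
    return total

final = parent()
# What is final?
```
31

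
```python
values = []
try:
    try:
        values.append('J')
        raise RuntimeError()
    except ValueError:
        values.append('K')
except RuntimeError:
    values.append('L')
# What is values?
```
['J', 'L']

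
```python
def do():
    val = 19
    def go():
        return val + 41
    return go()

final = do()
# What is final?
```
60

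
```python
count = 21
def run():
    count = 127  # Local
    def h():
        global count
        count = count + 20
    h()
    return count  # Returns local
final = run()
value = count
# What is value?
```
41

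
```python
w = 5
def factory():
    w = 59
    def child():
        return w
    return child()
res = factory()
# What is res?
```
59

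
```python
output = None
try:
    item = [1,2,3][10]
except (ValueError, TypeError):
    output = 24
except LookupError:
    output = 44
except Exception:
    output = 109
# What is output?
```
44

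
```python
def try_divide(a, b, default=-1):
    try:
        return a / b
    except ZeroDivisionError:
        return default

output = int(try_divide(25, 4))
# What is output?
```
6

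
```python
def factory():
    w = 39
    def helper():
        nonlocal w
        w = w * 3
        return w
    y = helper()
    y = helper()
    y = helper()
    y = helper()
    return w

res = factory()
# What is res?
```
3159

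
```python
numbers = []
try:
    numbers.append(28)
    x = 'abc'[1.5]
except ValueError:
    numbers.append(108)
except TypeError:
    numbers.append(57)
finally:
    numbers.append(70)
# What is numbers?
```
[28, 57, 70]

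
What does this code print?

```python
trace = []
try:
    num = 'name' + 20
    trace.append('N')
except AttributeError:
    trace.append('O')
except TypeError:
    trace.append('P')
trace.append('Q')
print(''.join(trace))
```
PQ

TypeError is caught by its specific handler, not AttributeError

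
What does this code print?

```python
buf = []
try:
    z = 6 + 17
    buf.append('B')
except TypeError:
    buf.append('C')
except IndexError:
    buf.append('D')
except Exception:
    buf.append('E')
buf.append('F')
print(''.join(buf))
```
BF

No exception, try block completes normally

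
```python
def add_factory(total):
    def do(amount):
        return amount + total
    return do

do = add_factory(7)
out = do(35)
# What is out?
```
42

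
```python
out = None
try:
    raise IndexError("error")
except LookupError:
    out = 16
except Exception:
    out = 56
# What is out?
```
16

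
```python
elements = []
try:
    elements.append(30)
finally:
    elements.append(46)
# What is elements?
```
[30, 46]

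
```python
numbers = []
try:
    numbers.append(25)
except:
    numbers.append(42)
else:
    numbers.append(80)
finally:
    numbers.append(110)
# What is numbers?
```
[25, 80, 110]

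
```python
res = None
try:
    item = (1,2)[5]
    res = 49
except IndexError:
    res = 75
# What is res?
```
75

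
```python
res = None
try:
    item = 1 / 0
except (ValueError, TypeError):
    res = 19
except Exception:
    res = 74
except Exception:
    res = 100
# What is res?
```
74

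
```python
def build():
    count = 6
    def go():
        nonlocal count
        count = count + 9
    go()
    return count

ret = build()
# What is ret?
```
15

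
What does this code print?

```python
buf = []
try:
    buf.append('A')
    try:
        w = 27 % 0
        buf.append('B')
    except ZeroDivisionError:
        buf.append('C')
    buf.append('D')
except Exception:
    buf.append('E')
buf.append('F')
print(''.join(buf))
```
ACDF

Inner exception caught by inner handler, outer continues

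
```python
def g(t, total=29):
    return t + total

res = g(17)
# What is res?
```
46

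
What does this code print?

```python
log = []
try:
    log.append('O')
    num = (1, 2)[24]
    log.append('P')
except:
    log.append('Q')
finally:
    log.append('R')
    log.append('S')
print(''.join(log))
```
OQRS

Code before exception runs, then except, then all of finally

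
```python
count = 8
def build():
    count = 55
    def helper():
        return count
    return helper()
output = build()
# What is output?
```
55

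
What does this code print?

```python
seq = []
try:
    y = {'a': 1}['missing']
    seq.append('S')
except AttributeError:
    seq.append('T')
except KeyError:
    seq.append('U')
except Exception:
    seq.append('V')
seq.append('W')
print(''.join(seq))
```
UW

KeyError matches before generic Exception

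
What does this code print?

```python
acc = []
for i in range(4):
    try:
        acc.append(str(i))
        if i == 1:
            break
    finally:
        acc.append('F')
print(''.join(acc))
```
0F1F

finally runs even when breaking out of loop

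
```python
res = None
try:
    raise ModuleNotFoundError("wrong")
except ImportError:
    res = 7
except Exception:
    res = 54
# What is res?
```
7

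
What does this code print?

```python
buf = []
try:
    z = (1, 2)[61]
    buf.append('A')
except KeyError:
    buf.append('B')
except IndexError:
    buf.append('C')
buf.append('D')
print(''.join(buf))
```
CD

IndexError is caught by its specific handler, not KeyError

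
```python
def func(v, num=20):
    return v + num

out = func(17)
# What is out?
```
37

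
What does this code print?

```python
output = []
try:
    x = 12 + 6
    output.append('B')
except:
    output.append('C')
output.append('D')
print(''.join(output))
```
BD

No exception, try block completes normally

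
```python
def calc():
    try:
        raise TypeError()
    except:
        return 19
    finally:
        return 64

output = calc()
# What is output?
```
64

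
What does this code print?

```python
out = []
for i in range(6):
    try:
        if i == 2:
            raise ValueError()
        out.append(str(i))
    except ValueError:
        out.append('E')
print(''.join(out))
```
01E345

Exception on i=2 caught, loop continues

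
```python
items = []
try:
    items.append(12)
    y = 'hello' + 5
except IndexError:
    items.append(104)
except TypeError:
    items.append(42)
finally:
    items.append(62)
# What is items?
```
[12, 42, 62]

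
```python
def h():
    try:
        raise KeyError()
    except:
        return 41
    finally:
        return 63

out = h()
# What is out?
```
63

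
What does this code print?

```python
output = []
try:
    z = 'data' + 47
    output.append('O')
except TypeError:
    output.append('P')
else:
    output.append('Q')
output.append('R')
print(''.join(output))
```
PR

else block skipped when exception is caught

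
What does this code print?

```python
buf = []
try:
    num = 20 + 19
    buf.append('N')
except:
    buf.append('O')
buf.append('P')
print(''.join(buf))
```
NP

No exception, try block completes normally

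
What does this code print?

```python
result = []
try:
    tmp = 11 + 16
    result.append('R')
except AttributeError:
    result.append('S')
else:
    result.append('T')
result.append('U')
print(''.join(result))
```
RTU

else block runs when no exception occurs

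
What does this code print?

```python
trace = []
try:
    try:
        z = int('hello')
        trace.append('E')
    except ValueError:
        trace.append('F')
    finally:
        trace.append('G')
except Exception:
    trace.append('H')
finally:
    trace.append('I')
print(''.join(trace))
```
FGI

Both finally blocks run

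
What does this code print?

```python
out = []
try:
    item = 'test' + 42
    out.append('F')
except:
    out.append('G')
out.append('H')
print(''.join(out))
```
GH

Exception raised in try, caught by bare except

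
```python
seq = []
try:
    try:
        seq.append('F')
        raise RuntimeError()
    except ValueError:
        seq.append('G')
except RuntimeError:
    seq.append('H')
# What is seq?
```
['F', 'H']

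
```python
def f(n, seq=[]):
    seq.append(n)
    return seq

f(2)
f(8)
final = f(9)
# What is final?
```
[2, 8, 9]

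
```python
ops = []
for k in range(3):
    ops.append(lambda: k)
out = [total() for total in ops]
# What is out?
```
[2, 2, 2]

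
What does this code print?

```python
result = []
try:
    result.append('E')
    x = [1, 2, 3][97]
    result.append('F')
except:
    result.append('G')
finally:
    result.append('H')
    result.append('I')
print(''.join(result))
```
EGHI

Code before exception runs, then except, then all of finally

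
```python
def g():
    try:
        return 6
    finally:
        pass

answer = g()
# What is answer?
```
6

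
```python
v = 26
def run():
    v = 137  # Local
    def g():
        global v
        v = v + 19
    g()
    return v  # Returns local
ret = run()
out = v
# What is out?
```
45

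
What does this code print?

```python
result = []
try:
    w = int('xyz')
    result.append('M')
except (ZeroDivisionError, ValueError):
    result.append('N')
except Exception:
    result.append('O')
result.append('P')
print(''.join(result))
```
NP

ValueError matches tuple containing it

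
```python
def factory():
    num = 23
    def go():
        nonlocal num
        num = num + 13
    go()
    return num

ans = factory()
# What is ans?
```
36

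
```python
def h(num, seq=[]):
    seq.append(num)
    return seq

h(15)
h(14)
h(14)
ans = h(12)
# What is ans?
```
[15, 14, 14, 12]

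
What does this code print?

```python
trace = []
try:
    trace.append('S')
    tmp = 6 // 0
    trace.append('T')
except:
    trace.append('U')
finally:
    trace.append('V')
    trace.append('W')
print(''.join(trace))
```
SUVW

Code before exception runs, then except, then all of finally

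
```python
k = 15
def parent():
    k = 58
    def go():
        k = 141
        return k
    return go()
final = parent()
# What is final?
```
141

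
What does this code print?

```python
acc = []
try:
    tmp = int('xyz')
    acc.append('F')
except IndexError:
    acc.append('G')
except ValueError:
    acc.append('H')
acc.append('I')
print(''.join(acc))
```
HI

ValueError is caught by its specific handler, not IndexError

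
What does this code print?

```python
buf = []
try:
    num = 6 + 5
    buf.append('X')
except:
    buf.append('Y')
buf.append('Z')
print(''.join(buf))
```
XZ

No exception, try block completes normally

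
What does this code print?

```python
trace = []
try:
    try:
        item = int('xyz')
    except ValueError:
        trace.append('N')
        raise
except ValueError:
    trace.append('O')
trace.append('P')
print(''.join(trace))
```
NOP

raise without argument re-raises current exception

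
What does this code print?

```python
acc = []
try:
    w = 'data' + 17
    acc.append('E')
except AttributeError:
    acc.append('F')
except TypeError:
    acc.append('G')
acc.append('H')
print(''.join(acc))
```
GH

TypeError is caught by its specific handler, not AttributeError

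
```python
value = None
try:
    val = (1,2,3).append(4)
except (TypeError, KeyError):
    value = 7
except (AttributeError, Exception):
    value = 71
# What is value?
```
71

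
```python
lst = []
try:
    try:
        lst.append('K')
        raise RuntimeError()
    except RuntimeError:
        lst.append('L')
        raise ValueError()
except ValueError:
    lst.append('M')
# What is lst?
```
['K', 'L', 'M']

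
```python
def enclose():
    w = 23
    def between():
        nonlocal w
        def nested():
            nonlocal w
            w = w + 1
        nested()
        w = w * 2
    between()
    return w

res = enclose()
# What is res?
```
48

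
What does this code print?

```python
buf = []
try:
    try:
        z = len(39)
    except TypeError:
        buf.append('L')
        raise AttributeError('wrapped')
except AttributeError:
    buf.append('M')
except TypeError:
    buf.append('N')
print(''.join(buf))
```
LM

New AttributeError raised, caught by outer AttributeError handler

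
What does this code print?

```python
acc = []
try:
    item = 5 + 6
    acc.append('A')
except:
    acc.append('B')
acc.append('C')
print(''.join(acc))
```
AC

No exception, try block completes normally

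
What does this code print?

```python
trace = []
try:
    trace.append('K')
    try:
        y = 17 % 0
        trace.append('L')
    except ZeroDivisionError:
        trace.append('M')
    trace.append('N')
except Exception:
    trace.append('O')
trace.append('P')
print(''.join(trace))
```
KMNP

Inner exception caught by inner handler, outer continues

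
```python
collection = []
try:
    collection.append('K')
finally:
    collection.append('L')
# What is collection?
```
['K', 'L']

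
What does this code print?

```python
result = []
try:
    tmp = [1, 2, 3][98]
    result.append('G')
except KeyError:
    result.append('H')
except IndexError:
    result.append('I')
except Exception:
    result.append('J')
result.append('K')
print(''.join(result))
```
IK

IndexError matches before generic Exception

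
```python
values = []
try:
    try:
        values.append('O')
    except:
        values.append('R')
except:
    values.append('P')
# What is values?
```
['O']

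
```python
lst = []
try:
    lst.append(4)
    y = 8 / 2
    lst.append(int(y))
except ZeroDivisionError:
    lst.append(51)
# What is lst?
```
[4, 4]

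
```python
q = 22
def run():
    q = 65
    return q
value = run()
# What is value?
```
65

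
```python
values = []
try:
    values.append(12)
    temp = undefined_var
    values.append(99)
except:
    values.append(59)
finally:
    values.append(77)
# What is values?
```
[12, 59, 77]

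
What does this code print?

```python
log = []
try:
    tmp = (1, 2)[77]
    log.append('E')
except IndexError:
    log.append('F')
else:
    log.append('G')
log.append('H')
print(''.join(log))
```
FH

else block skipped when exception is caught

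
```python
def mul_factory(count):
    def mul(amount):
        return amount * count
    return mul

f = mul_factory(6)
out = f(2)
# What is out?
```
12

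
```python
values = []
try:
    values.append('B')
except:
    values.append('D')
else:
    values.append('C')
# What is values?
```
['B', 'C']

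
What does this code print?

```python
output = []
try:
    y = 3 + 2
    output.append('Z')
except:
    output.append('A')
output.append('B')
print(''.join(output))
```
ZB

No exception, try block completes normally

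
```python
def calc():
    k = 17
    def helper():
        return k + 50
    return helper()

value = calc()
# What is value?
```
67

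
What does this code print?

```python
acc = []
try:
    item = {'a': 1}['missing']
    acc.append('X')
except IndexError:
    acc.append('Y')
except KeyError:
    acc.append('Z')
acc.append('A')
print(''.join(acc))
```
ZA

KeyError is caught by its specific handler, not IndexError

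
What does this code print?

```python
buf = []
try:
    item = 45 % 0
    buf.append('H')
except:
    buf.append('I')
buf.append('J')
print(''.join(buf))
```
IJ

Exception raised in try, caught by bare except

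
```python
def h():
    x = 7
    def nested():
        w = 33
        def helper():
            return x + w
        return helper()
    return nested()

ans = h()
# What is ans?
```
40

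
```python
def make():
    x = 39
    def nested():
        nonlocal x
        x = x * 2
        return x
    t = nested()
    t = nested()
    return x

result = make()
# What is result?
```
156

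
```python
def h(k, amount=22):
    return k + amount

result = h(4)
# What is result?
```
26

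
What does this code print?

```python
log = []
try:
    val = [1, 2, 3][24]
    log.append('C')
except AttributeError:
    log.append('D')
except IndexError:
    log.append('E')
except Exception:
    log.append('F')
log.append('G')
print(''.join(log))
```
EG

IndexError matches before generic Exception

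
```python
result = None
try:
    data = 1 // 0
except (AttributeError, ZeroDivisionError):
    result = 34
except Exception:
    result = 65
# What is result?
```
34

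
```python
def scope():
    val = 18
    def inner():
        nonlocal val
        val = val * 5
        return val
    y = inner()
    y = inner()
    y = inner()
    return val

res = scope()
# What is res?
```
2250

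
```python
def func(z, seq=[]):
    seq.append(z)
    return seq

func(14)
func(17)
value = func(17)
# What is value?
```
[14, 17, 17]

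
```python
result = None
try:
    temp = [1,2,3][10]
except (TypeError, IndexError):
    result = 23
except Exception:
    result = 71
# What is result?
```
23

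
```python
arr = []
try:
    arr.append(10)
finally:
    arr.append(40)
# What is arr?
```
[10, 40]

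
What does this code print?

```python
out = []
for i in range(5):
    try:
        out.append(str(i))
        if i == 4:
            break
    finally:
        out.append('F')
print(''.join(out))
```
0F1F2F3F4F

finally runs even when breaking out of loop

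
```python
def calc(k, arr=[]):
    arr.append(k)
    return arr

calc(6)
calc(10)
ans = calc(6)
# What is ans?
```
[6, 10, 6]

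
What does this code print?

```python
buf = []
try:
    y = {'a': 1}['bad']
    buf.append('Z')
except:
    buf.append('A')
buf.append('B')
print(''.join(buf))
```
AB

Exception raised in try, caught by bare except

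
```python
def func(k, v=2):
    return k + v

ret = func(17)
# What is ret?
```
19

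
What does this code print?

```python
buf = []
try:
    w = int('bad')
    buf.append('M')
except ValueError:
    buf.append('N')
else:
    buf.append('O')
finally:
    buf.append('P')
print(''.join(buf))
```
NP

Exception: except runs, else skipped, finally runs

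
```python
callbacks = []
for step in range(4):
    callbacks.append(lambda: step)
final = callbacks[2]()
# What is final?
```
3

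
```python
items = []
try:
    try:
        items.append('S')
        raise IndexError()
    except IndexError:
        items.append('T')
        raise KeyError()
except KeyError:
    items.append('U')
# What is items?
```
['S', 'T', 'U']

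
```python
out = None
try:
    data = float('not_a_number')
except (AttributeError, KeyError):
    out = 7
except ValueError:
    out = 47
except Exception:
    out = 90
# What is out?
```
47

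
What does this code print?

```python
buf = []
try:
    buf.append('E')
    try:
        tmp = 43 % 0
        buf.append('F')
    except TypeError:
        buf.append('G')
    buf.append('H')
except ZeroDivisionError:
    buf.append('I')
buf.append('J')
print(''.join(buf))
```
EIJ

Inner handler doesn't match, propagates to outer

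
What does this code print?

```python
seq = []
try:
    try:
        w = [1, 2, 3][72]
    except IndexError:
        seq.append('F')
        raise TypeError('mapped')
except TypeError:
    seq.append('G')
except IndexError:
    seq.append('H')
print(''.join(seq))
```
FG

New TypeError raised, caught by outer TypeError handler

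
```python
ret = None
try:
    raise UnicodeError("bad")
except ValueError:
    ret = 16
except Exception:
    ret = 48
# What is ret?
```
16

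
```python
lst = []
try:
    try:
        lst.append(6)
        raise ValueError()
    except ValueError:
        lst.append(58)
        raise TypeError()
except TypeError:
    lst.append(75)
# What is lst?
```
[6, 58, 75]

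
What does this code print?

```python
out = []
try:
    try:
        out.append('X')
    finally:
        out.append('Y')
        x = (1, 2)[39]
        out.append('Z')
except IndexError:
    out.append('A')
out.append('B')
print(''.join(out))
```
XYAB

Exception in inner finally caught by outer except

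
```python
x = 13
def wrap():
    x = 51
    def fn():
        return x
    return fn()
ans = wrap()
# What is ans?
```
51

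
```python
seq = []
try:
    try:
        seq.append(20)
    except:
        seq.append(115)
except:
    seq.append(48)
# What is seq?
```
[20]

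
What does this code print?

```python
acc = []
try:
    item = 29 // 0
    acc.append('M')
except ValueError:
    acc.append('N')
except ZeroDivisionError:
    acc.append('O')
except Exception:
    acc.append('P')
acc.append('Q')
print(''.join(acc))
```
OQ

ZeroDivisionError matches before generic Exception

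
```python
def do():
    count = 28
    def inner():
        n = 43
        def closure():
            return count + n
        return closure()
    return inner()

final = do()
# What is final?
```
71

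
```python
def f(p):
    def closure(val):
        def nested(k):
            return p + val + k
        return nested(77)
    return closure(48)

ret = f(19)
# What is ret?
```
144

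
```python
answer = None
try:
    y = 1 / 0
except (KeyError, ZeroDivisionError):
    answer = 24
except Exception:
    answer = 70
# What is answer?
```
24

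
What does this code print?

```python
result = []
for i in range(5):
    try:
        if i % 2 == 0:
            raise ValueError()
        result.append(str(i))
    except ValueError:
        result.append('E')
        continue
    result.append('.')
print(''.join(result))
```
E1.E3.E

continue in except skips rest of loop body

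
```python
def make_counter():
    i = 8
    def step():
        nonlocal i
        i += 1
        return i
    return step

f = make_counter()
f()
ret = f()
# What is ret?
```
10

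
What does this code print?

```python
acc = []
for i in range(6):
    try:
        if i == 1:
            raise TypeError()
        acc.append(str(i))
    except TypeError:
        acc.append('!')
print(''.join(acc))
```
0!2345

Exception on i=1 caught, loop continues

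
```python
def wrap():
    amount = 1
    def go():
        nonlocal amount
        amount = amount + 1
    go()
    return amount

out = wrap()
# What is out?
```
2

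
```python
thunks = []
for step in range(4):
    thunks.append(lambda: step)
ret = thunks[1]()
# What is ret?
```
3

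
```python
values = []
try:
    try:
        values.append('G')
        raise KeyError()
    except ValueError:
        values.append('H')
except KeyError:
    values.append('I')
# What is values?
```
['G', 'I']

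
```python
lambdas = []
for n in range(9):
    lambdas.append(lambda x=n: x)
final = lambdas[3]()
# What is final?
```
3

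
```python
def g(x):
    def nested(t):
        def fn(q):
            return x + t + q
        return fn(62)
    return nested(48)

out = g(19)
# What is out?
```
129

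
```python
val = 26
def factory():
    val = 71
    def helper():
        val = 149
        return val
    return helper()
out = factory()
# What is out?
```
149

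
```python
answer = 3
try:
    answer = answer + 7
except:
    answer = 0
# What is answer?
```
10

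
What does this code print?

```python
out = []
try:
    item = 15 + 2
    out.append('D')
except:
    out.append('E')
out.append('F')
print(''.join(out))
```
DF

No exception, try block completes normally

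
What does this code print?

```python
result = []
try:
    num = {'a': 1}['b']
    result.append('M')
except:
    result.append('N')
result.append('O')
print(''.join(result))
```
NO

Exception raised in try, caught by bare except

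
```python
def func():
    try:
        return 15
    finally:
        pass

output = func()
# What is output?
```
15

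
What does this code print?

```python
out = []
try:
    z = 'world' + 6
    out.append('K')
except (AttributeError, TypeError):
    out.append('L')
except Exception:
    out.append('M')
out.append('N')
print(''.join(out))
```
LN

TypeError matches tuple containing it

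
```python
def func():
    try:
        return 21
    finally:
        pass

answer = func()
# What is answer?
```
21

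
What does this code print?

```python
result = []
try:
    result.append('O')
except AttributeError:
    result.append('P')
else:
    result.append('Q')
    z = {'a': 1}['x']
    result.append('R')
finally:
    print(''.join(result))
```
OQ

Try succeeds, else appends 'Q', KeyError in else is uncaught, finally prints before exception propagates ('R' never appended)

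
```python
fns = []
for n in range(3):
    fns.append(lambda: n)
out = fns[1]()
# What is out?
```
2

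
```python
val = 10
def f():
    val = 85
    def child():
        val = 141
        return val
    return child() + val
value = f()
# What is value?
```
226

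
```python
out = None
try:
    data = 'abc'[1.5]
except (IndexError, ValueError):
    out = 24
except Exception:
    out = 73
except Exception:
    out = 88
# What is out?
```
73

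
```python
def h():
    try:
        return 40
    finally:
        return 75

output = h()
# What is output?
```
75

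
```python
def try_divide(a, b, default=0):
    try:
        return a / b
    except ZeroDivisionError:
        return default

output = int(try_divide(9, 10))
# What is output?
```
0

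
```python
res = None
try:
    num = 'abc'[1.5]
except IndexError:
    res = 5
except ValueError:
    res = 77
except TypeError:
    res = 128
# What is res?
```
128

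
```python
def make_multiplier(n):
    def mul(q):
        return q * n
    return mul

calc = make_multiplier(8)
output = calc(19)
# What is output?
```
152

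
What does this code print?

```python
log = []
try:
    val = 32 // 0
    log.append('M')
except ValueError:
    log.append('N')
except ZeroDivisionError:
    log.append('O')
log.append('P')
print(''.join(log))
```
OP

ZeroDivisionError is caught by its specific handler, not ValueError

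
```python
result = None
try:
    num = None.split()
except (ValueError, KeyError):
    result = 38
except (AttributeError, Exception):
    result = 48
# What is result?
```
48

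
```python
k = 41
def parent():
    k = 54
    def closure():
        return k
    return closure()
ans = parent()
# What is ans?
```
54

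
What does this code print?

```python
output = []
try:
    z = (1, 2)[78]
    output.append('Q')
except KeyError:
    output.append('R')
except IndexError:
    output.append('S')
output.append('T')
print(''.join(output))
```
ST

IndexError is caught by its specific handler, not KeyError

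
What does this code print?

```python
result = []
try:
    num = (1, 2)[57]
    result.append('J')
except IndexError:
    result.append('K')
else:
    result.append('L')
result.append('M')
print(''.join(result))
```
KM

else block skipped when exception is caught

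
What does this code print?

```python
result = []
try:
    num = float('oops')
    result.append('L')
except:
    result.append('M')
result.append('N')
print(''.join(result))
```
MN

Exception raised in try, caught by bare except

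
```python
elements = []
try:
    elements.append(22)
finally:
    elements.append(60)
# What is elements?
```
[22, 60]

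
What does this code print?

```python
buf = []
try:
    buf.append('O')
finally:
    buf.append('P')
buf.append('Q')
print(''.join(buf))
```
OPQ

try/finally without except, no exception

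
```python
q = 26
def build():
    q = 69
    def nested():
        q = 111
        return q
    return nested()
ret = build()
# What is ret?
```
111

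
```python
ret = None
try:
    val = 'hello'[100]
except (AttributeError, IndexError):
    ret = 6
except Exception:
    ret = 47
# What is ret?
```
6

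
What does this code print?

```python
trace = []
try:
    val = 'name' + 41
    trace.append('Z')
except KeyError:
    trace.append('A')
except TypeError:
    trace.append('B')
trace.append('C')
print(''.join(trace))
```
BC

TypeError is caught by its specific handler, not KeyError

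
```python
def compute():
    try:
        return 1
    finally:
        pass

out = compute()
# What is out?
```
1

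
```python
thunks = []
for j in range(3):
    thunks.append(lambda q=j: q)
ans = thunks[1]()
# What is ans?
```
1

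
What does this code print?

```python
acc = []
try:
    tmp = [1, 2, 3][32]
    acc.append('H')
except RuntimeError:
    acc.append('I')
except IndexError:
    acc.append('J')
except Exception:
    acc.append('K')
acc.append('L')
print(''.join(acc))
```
JL

IndexError matches before generic Exception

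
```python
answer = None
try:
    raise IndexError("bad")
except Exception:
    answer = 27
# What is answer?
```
27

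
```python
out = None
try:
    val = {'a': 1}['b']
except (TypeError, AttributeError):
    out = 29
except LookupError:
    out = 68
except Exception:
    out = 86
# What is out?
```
68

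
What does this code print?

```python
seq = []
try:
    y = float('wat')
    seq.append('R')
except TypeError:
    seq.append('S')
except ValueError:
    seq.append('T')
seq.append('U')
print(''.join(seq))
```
TU

ValueError is caught by its specific handler, not TypeError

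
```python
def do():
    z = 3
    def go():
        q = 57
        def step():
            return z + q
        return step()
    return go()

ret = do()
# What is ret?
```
60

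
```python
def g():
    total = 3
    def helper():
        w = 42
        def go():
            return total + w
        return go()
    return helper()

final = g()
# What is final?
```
45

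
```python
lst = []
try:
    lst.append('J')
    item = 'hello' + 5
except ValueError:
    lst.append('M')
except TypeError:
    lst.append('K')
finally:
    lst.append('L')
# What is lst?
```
['J', 'K', 'L']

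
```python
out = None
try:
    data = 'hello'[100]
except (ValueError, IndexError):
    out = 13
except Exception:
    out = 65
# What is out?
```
13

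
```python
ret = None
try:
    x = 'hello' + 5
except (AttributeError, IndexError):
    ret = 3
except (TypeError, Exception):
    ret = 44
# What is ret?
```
44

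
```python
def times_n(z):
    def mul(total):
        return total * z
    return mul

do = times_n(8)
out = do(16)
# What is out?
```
128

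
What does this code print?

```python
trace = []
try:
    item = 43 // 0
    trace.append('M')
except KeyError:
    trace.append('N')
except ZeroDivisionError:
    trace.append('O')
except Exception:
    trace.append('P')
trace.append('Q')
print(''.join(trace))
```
OQ

ZeroDivisionError matches before generic Exception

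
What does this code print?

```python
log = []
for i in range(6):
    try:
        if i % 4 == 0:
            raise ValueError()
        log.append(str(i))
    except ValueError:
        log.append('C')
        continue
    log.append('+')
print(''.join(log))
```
C1+2+3+C5+

continue in except skips rest of loop body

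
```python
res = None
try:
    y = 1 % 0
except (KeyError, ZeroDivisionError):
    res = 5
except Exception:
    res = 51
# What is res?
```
5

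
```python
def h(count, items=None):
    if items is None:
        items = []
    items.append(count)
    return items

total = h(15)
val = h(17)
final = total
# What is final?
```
[15]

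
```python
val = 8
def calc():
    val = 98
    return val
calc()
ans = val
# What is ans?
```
8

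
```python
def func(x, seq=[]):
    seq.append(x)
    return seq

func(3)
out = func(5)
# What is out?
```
[3, 5]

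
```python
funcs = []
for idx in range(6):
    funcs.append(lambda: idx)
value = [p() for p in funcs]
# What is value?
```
[5, 5, 5, 5, 5, 5]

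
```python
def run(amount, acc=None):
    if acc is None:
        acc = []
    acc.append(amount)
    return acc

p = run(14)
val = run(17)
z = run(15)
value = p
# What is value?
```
[14]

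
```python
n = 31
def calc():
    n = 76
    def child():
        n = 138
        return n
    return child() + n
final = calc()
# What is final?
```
214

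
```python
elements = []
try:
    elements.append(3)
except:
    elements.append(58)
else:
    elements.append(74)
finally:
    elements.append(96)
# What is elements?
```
[3, 74, 96]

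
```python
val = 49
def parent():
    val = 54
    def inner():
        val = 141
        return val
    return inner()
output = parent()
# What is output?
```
141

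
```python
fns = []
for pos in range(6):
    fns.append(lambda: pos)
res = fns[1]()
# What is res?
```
5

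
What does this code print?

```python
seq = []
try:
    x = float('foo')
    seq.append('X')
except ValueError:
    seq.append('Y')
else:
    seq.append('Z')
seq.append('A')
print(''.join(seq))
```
YA

else block skipped when exception is caught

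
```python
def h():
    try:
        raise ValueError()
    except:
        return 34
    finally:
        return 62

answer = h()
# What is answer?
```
62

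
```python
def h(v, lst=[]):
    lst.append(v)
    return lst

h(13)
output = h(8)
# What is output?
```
[13, 8]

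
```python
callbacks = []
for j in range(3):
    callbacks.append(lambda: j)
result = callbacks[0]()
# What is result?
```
2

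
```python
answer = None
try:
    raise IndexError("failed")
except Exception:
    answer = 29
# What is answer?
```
29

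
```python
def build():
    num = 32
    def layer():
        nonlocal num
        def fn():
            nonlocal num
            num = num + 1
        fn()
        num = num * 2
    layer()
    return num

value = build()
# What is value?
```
66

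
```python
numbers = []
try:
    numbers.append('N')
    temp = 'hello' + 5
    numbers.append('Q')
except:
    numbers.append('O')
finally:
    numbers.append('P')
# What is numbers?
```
['N', 'O', 'P']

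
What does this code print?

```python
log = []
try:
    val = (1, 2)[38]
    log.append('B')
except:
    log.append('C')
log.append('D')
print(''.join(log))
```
CD

Exception raised in try, caught by bare except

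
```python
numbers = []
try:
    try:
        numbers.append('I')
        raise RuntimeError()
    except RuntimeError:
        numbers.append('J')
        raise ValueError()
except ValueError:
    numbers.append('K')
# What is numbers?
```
['I', 'J', 'K']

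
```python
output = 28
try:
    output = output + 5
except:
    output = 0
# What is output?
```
33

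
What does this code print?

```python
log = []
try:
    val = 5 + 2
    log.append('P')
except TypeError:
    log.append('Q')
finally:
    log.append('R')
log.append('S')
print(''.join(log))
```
PRS

finally runs after normal execution too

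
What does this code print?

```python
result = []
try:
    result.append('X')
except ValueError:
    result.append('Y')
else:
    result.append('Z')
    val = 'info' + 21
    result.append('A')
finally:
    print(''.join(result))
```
XZ

Try succeeds, else appends 'Z', TypeError in else is uncaught, finally prints before exception propagates ('A' never appended)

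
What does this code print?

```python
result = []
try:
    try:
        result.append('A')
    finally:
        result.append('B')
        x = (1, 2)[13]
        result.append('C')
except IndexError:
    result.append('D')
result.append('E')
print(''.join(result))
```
ABDE

Exception in inner finally caught by outer except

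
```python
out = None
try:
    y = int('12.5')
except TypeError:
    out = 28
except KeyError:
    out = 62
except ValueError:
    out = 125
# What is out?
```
125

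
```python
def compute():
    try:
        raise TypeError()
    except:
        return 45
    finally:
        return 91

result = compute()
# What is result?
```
91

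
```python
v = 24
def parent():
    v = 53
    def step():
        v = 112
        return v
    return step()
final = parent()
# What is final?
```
112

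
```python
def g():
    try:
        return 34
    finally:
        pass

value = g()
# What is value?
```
34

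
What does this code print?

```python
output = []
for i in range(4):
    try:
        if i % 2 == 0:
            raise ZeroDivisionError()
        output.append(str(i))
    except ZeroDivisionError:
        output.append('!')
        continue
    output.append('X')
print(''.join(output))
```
!1X!3X

continue in except skips rest of loop body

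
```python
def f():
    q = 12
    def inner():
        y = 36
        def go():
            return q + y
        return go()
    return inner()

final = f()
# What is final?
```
48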